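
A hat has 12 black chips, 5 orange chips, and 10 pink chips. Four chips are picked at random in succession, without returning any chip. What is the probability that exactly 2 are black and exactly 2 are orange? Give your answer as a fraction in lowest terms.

22/585

Unordered draws without replacement: count favorable combinations over C(27,4).
Favorable = C(12,2) · C(5,2) · C(10,0) = 660; total = C(27,4) = 17550.
P = 660/17550 = 22/585 ≈ 0.0376.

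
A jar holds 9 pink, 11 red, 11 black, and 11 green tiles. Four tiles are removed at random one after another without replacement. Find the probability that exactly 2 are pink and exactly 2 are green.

Unordered draws without replacement: count favorable combinations over C(42,4).
Favorable = C(9,2) · C(11,0) · C(11,0) · C(11,2) = 1980; total = C(42,4) = 111930.
P = 1980/111930 = 66/3731 ≈ 0.0177.

66/3731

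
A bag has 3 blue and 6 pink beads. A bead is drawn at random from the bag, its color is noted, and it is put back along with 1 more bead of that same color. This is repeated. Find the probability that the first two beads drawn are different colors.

2/5

Either pink then blue, or blue then pink; after the first draw the total is 10.
P = (6/9)·(3/10) + (3/9)·(6/10) = 2/5 ≈ 0.4000.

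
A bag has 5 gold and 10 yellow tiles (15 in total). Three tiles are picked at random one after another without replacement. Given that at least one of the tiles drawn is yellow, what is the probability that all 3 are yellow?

24/89

P(all 3 yellow) = C(10,3)/C(15,3) = 24/91; P(at least one yellow) = 1 − C(5,3)/C(15,3) = 89/91.
Since 'all 3 yellow' ⊆ 'at least one yellow', P(all 3 | at least one) = 24/91 / 89/91 = 24/89 ≈ 0.2697.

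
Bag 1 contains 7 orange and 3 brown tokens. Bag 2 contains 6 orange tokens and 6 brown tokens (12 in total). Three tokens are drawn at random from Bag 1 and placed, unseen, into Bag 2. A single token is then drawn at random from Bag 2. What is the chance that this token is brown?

23/50

Condition on how many of the transferred tokens are brown (from Bag 1: 3 brown of 10; then Bag 2 has 15 total).
  0 brown: C(3,0)C(7,3)/C(10,3) = 7/24; then P = 6/15
  1 brown: C(3,1)C(7,2)/C(10,3) = 21/40; then P = 7/15
  2 brown: C(3,2)C(7,1)/C(10,3) = 7/40; then P = 8/15
  3 brown: C(3,3)C(7,0)/C(10,3) = 1/120; then P = 9/15
P(brown from Bag 2) = 23/50 ≈ 0.4600.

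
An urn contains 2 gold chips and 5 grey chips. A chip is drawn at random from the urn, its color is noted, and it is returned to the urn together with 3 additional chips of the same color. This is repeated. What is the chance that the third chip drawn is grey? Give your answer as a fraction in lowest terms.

Sum over the four possibilities for the first two draws (grey/not-grey each), tracking how the grey count and total change by +3 per draw.
P(third is grey) = 5/7 ≈ 0.7143. (In a Pólya urn every draw has the same marginal probability 5/7.)

5/7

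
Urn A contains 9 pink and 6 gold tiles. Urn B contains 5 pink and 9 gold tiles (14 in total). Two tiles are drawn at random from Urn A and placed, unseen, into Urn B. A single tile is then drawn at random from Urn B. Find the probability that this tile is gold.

49/80

Condition on how many of the transferred tiles are gold (from Urn A: 6 gold of 15; then Urn B has 16 total).
  0 gold: C(6,0)C(9,2)/C(15,2) = 12/35; then P = 9/16
  1 gold: C(6,1)C(9,1)/C(15,2) = 18/35; then P = 10/16
  2 gold: C(6,2)C(9,0)/C(15,2) = 1/7; then P = 11/16
P(gold from Urn B) = 49/80 ≈ 0.6125.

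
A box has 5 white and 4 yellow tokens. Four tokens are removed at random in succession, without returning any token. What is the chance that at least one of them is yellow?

121/126

Use the complement: P(at least one yellow) = 1 − P(no yellow).
P(none) = C(5,4)/C(9,4) = 5/126.
So P = 1 − 5/126 = 121/126 ≈ 0.9603.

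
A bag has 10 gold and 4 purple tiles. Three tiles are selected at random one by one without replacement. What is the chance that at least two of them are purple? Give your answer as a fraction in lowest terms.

Sum the hypergeometric tail for j = 2,…,3 purple tiles.
Favorable = C(4,2)·C(10,1) + C(4,3)·C(10,0) = 64; total = C(14,3) = 364.
P = 64/364 = 16/91 ≈ 0.1758.

16/91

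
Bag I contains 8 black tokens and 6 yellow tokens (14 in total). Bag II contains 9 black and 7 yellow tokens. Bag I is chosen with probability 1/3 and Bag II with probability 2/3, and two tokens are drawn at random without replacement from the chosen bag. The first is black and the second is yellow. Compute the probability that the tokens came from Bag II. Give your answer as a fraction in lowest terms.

637/957

P(E | Bag I) = 24/91; P(E | Bag II) = 21/80.
P(E) = 1/3·24/91 + 2/3·21/80 = 957/3640.
By Bayes' rule, P(Bag II | E) = 7/40 / 957/3640 = 637/957 ≈ 0.6656.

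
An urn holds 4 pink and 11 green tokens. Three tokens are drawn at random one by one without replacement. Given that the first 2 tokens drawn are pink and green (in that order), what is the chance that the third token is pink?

After removing 1 pink, 1 green, the urn has 3 pink out of 13 remaining.
P(third is pink | given) = 3/13 ≈ 0.2308.

3/13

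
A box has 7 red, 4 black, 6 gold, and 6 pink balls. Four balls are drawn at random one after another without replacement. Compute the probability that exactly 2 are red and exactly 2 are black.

18/1265

Unordered draws without replacement: count favorable combinations over C(23,4).
Favorable = C(7,2) · C(4,2) · C(6,0) · C(6,0) = 126; total = C(23,4) = 8855.
P = 126/8855 = 18/1265 ≈ 0.0142.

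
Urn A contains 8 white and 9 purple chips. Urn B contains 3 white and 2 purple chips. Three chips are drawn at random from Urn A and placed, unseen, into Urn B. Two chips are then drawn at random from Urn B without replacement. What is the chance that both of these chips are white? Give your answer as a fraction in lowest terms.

Condition on how many of the transferred chips are white (from Urn A: 8 white of 17; then Urn B has 8 total).
  0 white: C(8,0)C(9,3)/C(17,3) = 21/170; then P = C(3,2)/C(8,2) = 3/28
  1 white: C(8,1)C(9,2)/C(17,3) = 36/85; then P = C(4,2)/C(8,2) = 3/14
  2 white: C(8,2)C(9,1)/C(17,3) = 63/170; then P = C(5,2)/C(8,2) = 5/14
  3 white: C(8,3)C(9,0)/C(17,3) = 7/85; then P = C(6,2)/C(8,2) = 15/28
P(both white) = 267/952 ≈ 0.2805.

267/952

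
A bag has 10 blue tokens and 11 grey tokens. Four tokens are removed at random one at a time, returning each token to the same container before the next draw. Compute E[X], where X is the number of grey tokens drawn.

By linearity of expectation, E[X] = Σ P(draw i is grey); each independent draw has P(grey) = 11/21.
E[X] = 4 · 11/21 = 44/21 ≈ 2.0952.

44/21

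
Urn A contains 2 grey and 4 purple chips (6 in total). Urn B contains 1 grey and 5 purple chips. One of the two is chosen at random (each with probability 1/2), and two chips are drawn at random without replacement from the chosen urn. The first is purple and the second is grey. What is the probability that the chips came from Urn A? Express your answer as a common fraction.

P(E | Urn A) = 4/15; P(E | Urn B) = 1/6.
P(E) = 1/2·4/15 + 1/2·1/6 = 13/60.
By Bayes' rule, P(Urn A | E) = 2/15 / 13/60 = 8/13 ≈ 0.6154.

8/13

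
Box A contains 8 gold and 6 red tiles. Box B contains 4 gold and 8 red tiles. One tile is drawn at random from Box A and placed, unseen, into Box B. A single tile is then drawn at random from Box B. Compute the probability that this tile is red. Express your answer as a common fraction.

Condition on how many of the transferred tiles are red (from Box A: 6 red of 14; then Box B has 13 total).
  0 red: C(6,0)C(8,1)/C(14,1) = 4/7; then P = 8/13
  1 red: C(6,1)C(8,0)/C(14,1) = 3/7; then P = 9/13
P(red from Box B) = 59/91 ≈ 0.6484.

59/91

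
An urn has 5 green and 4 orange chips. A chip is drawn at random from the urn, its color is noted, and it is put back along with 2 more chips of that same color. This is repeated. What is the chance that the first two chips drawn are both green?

After a green draw the urn holds 7 green out of 11.
P = (5/9)·(7/11) = 35/99 ≈ 0.3535.

35/99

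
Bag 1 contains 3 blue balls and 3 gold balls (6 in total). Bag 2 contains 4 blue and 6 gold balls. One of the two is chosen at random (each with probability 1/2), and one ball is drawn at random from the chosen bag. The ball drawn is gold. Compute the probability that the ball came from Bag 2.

P(gold | Bag 1) = 1/2; P(gold | Bag 2) = 3/5.
P(gold) = 1/2·1/2 + 1/2·3/5 = 11/20.
By Bayes' rule, P(Bag 2 | gold) = 3/10 / 11/20 = 6/11 ≈ 0.5455.

6/11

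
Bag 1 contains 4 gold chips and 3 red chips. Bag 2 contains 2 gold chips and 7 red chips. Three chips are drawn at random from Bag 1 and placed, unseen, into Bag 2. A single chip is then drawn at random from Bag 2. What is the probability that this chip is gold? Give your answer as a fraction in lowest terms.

Condition on how many of the transferred chips are gold (from Bag 1: 4 gold of 7; then Bag 2 has 12 total).
  0 gold: C(4,0)C(3,3)/C(7,3) = 1/35; then P = 2/12
  1 gold: C(4,1)C(3,2)/C(7,3) = 12/35; then P = 3/12
  2 gold: C(4,2)C(3,1)/C(7,3) = 18/35; then P = 4/12
  3 gold: C(4,3)C(3,0)/C(7,3) = 4/35; then P = 5/12
P(gold from Bag 2) = 13/42 ≈ 0.3095.

13/42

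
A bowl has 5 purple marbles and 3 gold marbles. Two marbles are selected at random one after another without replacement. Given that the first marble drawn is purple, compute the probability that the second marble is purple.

4/7

After removing 1 purple, the bowl has 4 purple out of 7 remaining.
P(second is purple | given) = 4/7 ≈ 0.5714.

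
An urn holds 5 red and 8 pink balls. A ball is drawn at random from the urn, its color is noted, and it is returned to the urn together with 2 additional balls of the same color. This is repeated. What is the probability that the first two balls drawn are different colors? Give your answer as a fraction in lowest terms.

Either pink then red, or red then pink; after the first draw the total is 15.
P = (8/13)·(5/15) + (5/13)·(8/15) = 16/39 ≈ 0.4103.

16/39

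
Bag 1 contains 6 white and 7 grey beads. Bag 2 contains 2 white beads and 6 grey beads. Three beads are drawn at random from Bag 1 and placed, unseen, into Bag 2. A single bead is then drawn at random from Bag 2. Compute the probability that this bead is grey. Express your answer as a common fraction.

9/13

Condition on how many of the transferred beads are grey (from Bag 1: 7 grey of 13; then Bag 2 has 11 total).
  0 grey: C(7,0)C(6,3)/C(13,3) = 10/143; then P = 6/11
  1 grey: C(7,1)C(6,2)/C(13,3) = 105/286; then P = 7/11
  2 grey: C(7,2)C(6,1)/C(13,3) = 63/143; then P = 8/11
  3 grey: C(7,3)C(6,0)/C(13,3) = 35/286; then P = 9/11
P(grey from Bag 2) = 9/13 ≈ 0.6923.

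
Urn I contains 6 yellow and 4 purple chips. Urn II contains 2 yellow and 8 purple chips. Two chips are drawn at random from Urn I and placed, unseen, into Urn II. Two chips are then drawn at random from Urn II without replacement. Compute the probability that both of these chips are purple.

259/495

Condition on how many of the transferred chips are purple (from Urn I: 4 purple of 10; then Urn II has 12 total).
  0 purple: C(4,0)C(6,2)/C(10,2) = 1/3; then P = C(8,2)/C(12,2) = 14/33
  1 purple: C(4,1)C(6,1)/C(10,2) = 8/15; then P = C(9,2)/C(12,2) = 6/11
  2 purple: C(4,2)C(6,0)/C(10,2) = 2/15; then P = C(10,2)/C(12,2) = 15/22
P(both purple) = 259/495 ≈ 0.5232.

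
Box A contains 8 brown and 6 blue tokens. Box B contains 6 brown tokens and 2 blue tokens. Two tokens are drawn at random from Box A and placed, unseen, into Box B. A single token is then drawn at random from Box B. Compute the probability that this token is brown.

5/7

Condition on how many of the transferred tokens are brown (from Box A: 8 brown of 14; then Box B has 10 total).
  0 brown: C(8,0)C(6,2)/C(14,2) = 15/91; then P = 6/10
  1 brown: C(8,1)C(6,1)/C(14,2) = 48/91; then P = 7/10
  2 brown: C(8,2)C(6,0)/C(14,2) = 4/13; then P = 8/10
P(brown from Box B) = 5/7 ≈ 0.7143.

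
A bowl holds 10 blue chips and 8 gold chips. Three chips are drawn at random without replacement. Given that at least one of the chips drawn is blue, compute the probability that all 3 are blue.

3/19

P(all 3 blue) = C(10,3)/C(18,3) = 5/34; P(at least one blue) = 1 − C(8,3)/C(18,3) = 95/102.
Since 'all 3 blue' ⊆ 'at least one blue', P(all 3 | at least one) = 5/34 / 95/102 = 3/19 ≈ 0.1579.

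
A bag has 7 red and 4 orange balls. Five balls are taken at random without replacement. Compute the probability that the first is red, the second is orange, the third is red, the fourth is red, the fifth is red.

2/33

Multiply the conditional probability of each draw in order, without replacement, so each draw removes one from its color and from the total.
P = (7/11) · (4/10) · (6/9) · (5/8) · (4/7) = 2/33 ≈ 0.0606.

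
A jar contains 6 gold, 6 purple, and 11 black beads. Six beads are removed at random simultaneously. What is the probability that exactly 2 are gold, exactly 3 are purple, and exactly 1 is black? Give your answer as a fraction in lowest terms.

100/3059

Unordered draws without replacement: count favorable combinations over C(23,6).
Favorable = C(6,2) · C(6,3) · C(11,1) = 3300; total = C(23,6) = 100947.
P = 3300/100947 = 100/3059 ≈ 0.0327.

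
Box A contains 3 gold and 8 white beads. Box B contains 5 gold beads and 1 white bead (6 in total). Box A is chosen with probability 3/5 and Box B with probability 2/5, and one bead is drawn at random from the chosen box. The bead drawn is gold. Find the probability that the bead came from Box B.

55/82

P(gold | Box A) = 3/11; P(gold | Box B) = 5/6.
P(gold) = 3/5·3/11 + 2/5·5/6 = 82/165.
By Bayes' rule, P(Box B | gold) = 1/3 / 82/165 = 55/82 ≈ 0.6707.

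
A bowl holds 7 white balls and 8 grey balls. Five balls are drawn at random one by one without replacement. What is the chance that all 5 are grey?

8/429

Unordered draws without replacement: count favorable combinations over C(15,5).
Favorable = C(7,0) · C(8,5) = 56; total = C(15,5) = 3003.
P = 56/3003 = 8/429 ≈ 0.0186.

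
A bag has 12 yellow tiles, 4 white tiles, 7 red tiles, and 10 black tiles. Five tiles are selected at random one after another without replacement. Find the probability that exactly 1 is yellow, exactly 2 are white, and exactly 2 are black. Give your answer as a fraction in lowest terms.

135/9889

Unordered draws without replacement: count favorable combinations over C(33,5).
Favorable = C(12,1) · C(4,2) · C(7,0) · C(10,2) = 3240; total = C(33,5) = 237336.
P = 3240/237336 = 135/9889 ≈ 0.0137.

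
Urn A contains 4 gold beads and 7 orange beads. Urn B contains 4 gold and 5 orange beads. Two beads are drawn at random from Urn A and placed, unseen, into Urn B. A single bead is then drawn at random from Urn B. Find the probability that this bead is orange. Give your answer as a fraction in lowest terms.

69/121

Condition on how many of the transferred beads are orange (from Urn A: 7 orange of 11; then Urn B has 11 total).
  0 orange: C(7,0)C(4,2)/C(11,2) = 6/55; then P = 5/11
  1 orange: C(7,1)C(4,1)/C(11,2) = 28/55; then P = 6/11
  2 orange: C(7,2)C(4,0)/C(11,2) = 21/55; then P = 7/11
P(orange from Urn B) = 69/121 ≈ 0.5702.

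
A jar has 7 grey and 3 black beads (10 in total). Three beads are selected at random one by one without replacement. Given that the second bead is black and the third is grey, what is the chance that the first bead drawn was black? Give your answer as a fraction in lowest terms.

1/4

P(first=black and the second bead is black and the third is grey) = (3/10)·(2/9)·(7/8) = 7/120.
P(E) = Σ over first color = 7/40 + 7/120 = 7/30.
By Bayes, P(first=black | E) = 7/120 / 7/30 = 1/4 ≈ 0.2500.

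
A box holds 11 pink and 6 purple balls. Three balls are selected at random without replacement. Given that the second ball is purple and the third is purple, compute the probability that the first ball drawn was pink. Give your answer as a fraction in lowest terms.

11/15

P(first=pink and the second ball is purple and the third is purple) = (11/17)·(6/16)·(5/15) = 11/136.
P(E) = Σ over first color = 11/136 + 1/34 = 15/136.
By Bayes, P(first=pink | E) = 11/136 / 15/136 = 11/15 ≈ 0.7333.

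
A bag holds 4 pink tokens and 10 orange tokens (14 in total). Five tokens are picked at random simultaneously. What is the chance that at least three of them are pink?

95/1001

Sum the hypergeometric tail for j = 3,…,4 pink tokens.
Favorable = C(4,3)·C(10,2) + C(4,4)·C(10,1) = 190; total = C(14,5) = 2002.
P = 190/2002 = 95/1001 ≈ 0.0949.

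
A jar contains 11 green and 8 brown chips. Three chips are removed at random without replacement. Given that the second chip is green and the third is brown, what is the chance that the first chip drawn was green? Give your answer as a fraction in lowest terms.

P(first=green and the second chip is green and the third is brown) = (11/19)·(10/18)·(8/17) = 440/2907.
P(E) = Σ over first color = 440/2907 + 308/2907 = 44/171.
By Bayes, P(first=green | E) = 440/2907 / 44/171 = 10/17 ≈ 0.5882.

10/17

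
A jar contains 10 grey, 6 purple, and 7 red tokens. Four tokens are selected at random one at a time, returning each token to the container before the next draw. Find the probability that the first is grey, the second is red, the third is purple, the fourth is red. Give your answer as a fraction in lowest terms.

Multiply the conditional probability of each draw in order, with replacement (the composition resets each draw).
P = (10/23) · (7/23) · (6/23) · (7/23) = 2940/279841 ≈ 0.0105.

2940/279841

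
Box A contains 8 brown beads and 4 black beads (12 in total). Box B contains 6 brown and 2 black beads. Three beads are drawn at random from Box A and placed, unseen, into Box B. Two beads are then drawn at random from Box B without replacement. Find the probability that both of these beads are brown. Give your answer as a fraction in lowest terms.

Condition on how many of the transferred beads are brown (from Box A: 8 brown of 12; then Box B has 11 total).
  0 brown: C(8,0)C(4,3)/C(12,3) = 1/55; then P = C(6,2)/C(11,2) = 3/11
  1 brown: C(8,1)C(4,2)/C(12,3) = 12/55; then P = C(7,2)/C(11,2) = 21/55
  2 brown: C(8,2)C(4,1)/C(12,3) = 28/55; then P = C(8,2)/C(11,2) = 28/55
  3 brown: C(8,3)C(4,0)/C(12,3) = 14/55; then P = C(9,2)/C(11,2) = 36/55
P(both brown) = 311/605 ≈ 0.5140.

311/605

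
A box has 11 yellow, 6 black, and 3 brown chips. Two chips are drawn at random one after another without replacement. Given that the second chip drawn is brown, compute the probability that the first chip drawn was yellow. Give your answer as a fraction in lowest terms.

11/19

P(first=yellow and the second chip drawn is brown) = (11/20)·(3/19) = 33/380.
P(the second chip drawn is brown) = Σ over first color = 33/380 + 9/190 + 3/190 = 3/20.
By Bayes, P(first=yellow | the second chip drawn is brown) = 33/380 / 3/20 = 11/19 ≈ 0.5789.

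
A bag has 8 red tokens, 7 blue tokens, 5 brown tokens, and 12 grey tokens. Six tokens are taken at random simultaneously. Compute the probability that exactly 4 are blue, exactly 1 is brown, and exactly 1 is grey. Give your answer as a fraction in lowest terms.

Unordered draws without replacement: count favorable combinations over C(32,6).
Favorable = C(8,0) · C(7,4) · C(5,1) · C(12,1) = 2100; total = C(32,6) = 906192.
P = 2100/906192 = 25/10788 ≈ 0.0023.

25/10788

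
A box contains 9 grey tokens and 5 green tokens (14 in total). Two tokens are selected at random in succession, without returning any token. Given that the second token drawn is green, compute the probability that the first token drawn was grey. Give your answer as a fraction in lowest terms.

9/13

P(first=grey and the second token drawn is green) = (9/14)·(5/13) = 45/182.
P(the second token drawn is green) = Σ over first color = 45/182 + 10/91 = 5/14.
By Bayes, P(first=grey | the second token drawn is green) = 45/182 / 5/14 = 9/13 ≈ 0.6923.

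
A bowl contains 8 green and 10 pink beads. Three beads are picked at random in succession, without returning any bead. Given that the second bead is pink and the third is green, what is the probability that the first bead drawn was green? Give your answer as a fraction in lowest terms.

P(first=green and the second bead is pink and the third is green) = (8/18)·(10/17)·(7/16) = 35/306.
P(E) = Σ over first color = 35/306 + 5/34 = 40/153.
By Bayes, P(first=green | E) = 35/306 / 40/153 = 7/16 ≈ 0.4375.

7/16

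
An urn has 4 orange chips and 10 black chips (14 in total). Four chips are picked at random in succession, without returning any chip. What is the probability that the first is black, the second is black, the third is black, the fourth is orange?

Multiply the conditional probability of each draw in order, without replacement, so each draw removes one from its color and from the total.
P = (10/14) · (9/13) · (8/12) · (4/11) = 120/1001 ≈ 0.1199.

120/1001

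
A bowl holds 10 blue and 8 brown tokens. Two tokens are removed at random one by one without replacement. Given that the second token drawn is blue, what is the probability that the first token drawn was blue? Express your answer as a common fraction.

P(first=blue and the second token drawn is blue) = (10/18)·(9/17) = 5/17.
P(the second token drawn is blue) = Σ over first color = 5/17 + 40/153 = 5/9.
By Bayes, P(first=blue | the second token drawn is blue) = 5/17 / 5/9 = 9/17 ≈ 0.5294.

9/17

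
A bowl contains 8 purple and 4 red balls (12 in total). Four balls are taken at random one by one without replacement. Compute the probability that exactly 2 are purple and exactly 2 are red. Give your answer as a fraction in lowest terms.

56/165

Unordered draws without replacement: count favorable combinations over C(12,4).
Favorable = C(8,2) · C(4,2) = 168; total = C(12,4) = 495.
P = 168/495 = 56/165 ≈ 0.3394.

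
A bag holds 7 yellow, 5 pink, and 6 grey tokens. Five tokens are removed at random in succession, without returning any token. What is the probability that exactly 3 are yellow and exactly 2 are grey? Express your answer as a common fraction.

Unordered draws without replacement: count favorable combinations over C(18,5).
Favorable = C(7,3) · C(5,0) · C(6,2) = 525; total = C(18,5) = 8568.
P = 525/8568 = 25/408 ≈ 0.0613.

25/408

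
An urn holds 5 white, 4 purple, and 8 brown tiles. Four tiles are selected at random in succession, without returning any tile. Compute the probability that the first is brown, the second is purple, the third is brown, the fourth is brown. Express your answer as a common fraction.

Multiply the conditional probability of each draw in order, without replacement, so each draw removes one from its color and from the total.
P = (8/17) · (4/16) · (7/15) · (6/14) = 2/85 ≈ 0.0235.

2/85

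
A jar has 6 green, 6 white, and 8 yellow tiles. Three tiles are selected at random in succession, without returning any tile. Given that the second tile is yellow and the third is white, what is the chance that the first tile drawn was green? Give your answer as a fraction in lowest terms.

1/3

P(first=green and the second tile is yellow and the third is white) = (6/20)·(8/19)·(6/18) = 4/95.
P(E) = Σ over first color = 4/95 + 2/57 + 14/285 = 12/95.
By Bayes, P(first=green | E) = 4/95 / 12/95 = 1/3 ≈ 0.3333.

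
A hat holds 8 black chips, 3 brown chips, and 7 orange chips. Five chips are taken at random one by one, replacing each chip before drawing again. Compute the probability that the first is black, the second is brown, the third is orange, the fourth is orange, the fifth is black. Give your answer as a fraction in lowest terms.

98/19683

Multiply the conditional probability of each draw in order, with replacement (the composition resets each draw).
P = (8/18) · (3/18) · (7/18) · (7/18) · (8/18) = 98/19683 ≈ 0.0050.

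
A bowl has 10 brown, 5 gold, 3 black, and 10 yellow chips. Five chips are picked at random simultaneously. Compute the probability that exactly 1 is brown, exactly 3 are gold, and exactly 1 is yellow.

Unordered draws without replacement: count favorable combinations over C(28,5).
Favorable = C(10,1) · C(5,3) · C(3,0) · C(10,1) = 1000; total = C(28,5) = 98280.
P = 1000/98280 = 25/2457 ≈ 0.0102.

25/2457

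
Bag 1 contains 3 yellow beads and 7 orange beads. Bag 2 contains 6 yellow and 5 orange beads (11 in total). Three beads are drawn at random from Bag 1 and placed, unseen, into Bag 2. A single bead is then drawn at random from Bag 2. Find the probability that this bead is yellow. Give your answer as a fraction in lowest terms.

Condition on how many of the transferred beads are yellow (from Bag 1: 3 yellow of 10; then Bag 2 has 14 total).
  0 yellow: C(3,0)C(7,3)/C(10,3) = 7/24; then P = 6/14
  1 yellow: C(3,1)C(7,2)/C(10,3) = 21/40; then P = 7/14
  2 yellow: C(3,2)C(7,1)/C(10,3) = 7/40; then P = 8/14
  3 yellow: C(3,3)C(7,0)/C(10,3) = 1/120; then P = 9/14
P(yellow from Bag 2) = 69/140 ≈ 0.4929.

69/140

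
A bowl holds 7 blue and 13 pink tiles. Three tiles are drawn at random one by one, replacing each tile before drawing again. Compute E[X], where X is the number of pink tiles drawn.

By linearity of expectation, E[X] = Σ P(draw i is pink); each independent draw has P(pink) = 13/20.
E[X] = 3 · 13/20 = 39/20 ≈ 1.9500.

39/20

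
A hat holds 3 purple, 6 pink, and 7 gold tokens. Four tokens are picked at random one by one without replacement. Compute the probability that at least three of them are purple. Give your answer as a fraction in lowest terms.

1/140

Sum the hypergeometric tail for j = 3,…,3 purple tokens.
Favorable = C(3,3)·C(13,1) = 13; total = C(16,4) = 1820.
P = 13/1820 = 1/140 ≈ 0.0071.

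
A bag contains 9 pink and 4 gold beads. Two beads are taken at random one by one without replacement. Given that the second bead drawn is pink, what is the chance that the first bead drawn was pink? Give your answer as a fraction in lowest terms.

2/3

P(first=pink and the second bead drawn is pink) = (9/13)·(8/12) = 6/13.
P(the second bead drawn is pink) = Σ over first color = 6/13 + 3/13 = 9/13.
By Bayes, P(first=pink | the second bead drawn is pink) = 6/13 / 9/13 = 2/3 ≈ 0.6667.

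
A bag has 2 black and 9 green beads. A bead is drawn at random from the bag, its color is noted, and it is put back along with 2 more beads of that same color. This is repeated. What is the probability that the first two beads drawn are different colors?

36/143

Either green then black, or black then green; after the first draw the total is 13.
P = (9/11)·(2/13) + (2/11)·(9/13) = 36/143 ≈ 0.2517.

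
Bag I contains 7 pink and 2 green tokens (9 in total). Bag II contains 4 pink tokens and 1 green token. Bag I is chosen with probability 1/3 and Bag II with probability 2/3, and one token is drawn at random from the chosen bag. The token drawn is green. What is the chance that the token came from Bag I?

P(green | Bag I) = 2/9; P(green | Bag II) = 1/5.
P(green) = 1/3·2/9 + 2/3·1/5 = 28/135.
By Bayes' rule, P(Bag I | green) = 2/27 / 28/135 = 5/14 ≈ 0.3571.

5/14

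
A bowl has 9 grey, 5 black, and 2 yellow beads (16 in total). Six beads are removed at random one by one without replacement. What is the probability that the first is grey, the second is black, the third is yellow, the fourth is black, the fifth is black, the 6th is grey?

Multiply the conditional probability of each draw in order, without replacement, so each draw removes one from its color and from the total.
P = (9/16) · (5/15) · (2/14) · (4/13) · (3/12) · (8/11) = 3/2002 ≈ 0.0015.

3/2002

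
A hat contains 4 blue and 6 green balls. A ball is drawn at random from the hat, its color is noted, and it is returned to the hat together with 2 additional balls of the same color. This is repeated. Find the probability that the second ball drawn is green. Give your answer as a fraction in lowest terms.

3/5

Condition on the first draw. If first is green (prob 6/10), second-green has prob (8)/(12); if not (prob 4/10), it has prob 6/(12).
P = (6/10)·(8/12) + (4/10)·(6/12) = 3/5 ≈ 0.6000.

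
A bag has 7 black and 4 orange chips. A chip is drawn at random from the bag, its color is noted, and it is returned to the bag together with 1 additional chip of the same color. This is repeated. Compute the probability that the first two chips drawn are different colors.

Either orange then black, or black then orange; after the first draw the total is 12.
P = (4/11)·(7/12) + (7/11)·(4/12) = 14/33 ≈ 0.4242.

14/33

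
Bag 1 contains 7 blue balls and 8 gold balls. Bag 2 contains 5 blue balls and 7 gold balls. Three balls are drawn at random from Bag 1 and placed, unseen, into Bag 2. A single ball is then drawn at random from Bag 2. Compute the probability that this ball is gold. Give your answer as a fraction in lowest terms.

43/75

Condition on how many of the transferred balls are gold (from Bag 1: 8 gold of 15; then Bag 2 has 15 total).
  0 gold: C(8,0)C(7,3)/C(15,3) = 1/13; then P = 7/15
  1 gold: C(8,1)C(7,2)/C(15,3) = 24/65; then P = 8/15
  2 gold: C(8,2)C(7,1)/C(15,3) = 28/65; then P = 9/15
  3 gold: C(8,3)C(7,0)/C(15,3) = 8/65; then P = 10/15
P(gold from Bag 2) = 43/75 ≈ 0.5733.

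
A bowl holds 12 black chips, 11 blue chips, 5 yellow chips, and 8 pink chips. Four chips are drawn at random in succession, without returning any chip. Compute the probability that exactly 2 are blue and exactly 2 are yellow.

Unordered draws without replacement: count favorable combinations over C(36,4).
Favorable = C(12,0) · C(11,2) · C(5,2) · C(8,0) = 550; total = C(36,4) = 58905.
P = 550/58905 = 10/1071 ≈ 0.0093.

10/1071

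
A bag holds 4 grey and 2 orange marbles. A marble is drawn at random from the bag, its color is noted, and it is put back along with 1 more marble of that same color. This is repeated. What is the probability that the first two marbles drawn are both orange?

After a orange draw the bag holds 3 orange out of 7.
P = (2/6)·(3/7) = 1/7 ≈ 0.1429.

1/7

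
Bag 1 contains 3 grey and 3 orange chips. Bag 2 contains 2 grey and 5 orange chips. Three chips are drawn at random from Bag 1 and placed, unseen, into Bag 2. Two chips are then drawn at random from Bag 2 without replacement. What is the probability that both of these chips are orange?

Condition on how many of the transferred chips are orange (from Bag 1: 3 orange of 6; then Bag 2 has 10 total).
  0 orange: C(3,0)C(3,3)/C(6,3) = 1/20; then P = C(5,2)/C(10,2) = 2/9
  1 orange: C(3,1)C(3,2)/C(6,3) = 9/20; then P = C(6,2)/C(10,2) = 1/3
  2 orange: C(3,2)C(3,1)/C(6,3) = 9/20; then P = C(7,2)/C(10,2) = 7/15
  3 orange: C(3,3)C(3,0)/C(6,3) = 1/20; then P = C(8,2)/C(10,2) = 28/45
P(both orange) = 181/450 ≈ 0.4022.

181/450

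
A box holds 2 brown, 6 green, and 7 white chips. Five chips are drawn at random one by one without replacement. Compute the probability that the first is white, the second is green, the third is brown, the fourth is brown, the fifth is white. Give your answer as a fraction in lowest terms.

1/715

Multiply the conditional probability of each draw in order, without replacement, so each draw removes one from its color and from the total.
P = (7/15) · (6/14) · (2/13) · (1/12) · (6/11) = 1/715 ≈ 0.0014.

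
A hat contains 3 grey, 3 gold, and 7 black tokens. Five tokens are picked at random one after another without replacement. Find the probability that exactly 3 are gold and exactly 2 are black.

Unordered draws without replacement: count favorable combinations over C(13,5).
Favorable = C(3,0) · C(3,3) · C(7,2) = 21; total = C(13,5) = 1287.
P = 21/1287 = 7/429 ≈ 0.0163.

7/429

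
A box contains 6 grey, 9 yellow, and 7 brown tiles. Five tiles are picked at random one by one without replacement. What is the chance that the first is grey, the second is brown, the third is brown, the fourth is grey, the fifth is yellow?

Multiply the conditional probability of each draw in order, without replacement, so each draw removes one from its color and from the total.
P = (6/22) · (7/21) · (6/20) · (5/19) · (9/18) = 3/836 ≈ 0.0036.

3/836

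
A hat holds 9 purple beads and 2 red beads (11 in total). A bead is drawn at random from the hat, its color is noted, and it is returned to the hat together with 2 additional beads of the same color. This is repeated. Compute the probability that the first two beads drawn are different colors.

36/143

Either red then purple, or purple then red; after the first draw the total is 13.
P = (2/11)·(9/13) + (9/11)·(2/13) = 36/143 ≈ 0.2517.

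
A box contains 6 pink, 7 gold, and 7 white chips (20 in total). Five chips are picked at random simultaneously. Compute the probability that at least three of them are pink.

Sum the hypergeometric tail for j = 3,…,5 pink chips.
Favorable = C(6,3)·C(14,2) + C(6,4)·C(14,1) + C(6,5)·C(14,0) = 2036; total = C(20,5) = 15504.
P = 2036/15504 = 509/3876 ≈ 0.1313.

509/3876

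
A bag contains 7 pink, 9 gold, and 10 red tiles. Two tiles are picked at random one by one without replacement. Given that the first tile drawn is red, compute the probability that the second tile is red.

9/25

After removing 1 red, the bag has 9 red out of 25 remaining.
P(second is red | given) = 9/25 ≈ 0.3600.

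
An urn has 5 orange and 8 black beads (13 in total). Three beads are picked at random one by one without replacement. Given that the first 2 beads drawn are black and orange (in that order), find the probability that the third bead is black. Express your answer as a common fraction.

After removing 1 orange, 1 black, the urn has 7 black out of 11 remaining.
P(third is black | given) = 7/11 ≈ 0.6364.

7/11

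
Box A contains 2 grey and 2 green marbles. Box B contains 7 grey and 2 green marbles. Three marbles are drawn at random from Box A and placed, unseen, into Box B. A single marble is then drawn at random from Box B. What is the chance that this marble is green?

Condition on how many of the transferred marbles are green (from Box A: 2 green of 4; then Box B has 12 total).
  1 green: C(2,1)C(2,2)/C(4,3) = 1/2; then P = 3/12
  2 green: C(2,2)C(2,1)/C(4,3) = 1/2; then P = 4/12
P(green from Box B) = 7/24 ≈ 0.2917.

7/24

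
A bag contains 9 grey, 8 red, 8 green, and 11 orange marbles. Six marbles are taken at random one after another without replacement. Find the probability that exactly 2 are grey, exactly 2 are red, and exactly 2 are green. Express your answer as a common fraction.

84/5797

Unordered draws without replacement: count favorable combinations over C(36,6).
Favorable = C(9,2) · C(8,2) · C(8,2) · C(11,0) = 28224; total = C(36,6) = 1947792.
P = 28224/1947792 = 84/5797 ≈ 0.0145.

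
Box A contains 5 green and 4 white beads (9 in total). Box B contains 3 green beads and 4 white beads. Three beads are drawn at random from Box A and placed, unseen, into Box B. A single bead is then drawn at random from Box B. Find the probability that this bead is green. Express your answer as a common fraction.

7/15

Condition on how many of the transferred beads are green (from Box A: 5 green of 9; then Box B has 10 total).
  0 green: C(5,0)C(4,3)/C(9,3) = 1/21; then P = 3/10
  1 green: C(5,1)C(4,2)/C(9,3) = 5/14; then P = 4/10
  2 green: C(5,2)C(4,1)/C(9,3) = 10/21; then P = 5/10
  3 green: C(5,3)C(4,0)/C(9,3) = 5/42; then P = 6/10
P(green from Box B) = 7/15 ≈ 0.4667.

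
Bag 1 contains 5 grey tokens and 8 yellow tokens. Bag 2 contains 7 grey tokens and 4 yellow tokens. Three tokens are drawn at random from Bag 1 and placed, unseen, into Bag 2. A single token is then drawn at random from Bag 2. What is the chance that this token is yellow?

Condition on how many of the transferred tokens are yellow (from Bag 1: 8 yellow of 13; then Bag 2 has 14 total).
  0 yellow: C(8,0)C(5,3)/C(13,3) = 5/143; then P = 4/14
  1 yellow: C(8,1)C(5,2)/C(13,3) = 40/143; then P = 5/14
  2 yellow: C(8,2)C(5,1)/C(13,3) = 70/143; then P = 6/14
  3 yellow: C(8,3)C(5,0)/C(13,3) = 28/143; then P = 7/14
P(yellow from Bag 2) = 38/91 ≈ 0.4176.

38/91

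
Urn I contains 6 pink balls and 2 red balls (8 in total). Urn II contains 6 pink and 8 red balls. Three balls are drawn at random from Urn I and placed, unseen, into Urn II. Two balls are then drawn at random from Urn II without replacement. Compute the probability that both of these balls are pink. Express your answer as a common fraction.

843/3808

Condition on how many of the transferred balls are pink (from Urn I: 6 pink of 8; then Urn II has 17 total).
  1 pink: C(6,1)C(2,2)/C(8,3) = 3/28; then P = C(7,2)/C(17,2) = 21/136
  2 pink: C(6,2)C(2,1)/C(8,3) = 15/28; then P = C(8,2)/C(17,2) = 7/34
  3 pink: C(6,3)C(2,0)/C(8,3) = 5/14; then P = C(9,2)/C(17,2) = 9/34
P(both pink) = 843/3808 ≈ 0.2214.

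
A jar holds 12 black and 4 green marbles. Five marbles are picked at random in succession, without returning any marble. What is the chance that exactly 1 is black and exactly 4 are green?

1/364

Unordered draws without replacement: count favorable combinations over C(16,5).
Favorable = C(12,1) · C(4,4) = 12; total = C(16,5) = 4368.
P = 12/4368 = 1/364 ≈ 0.0027.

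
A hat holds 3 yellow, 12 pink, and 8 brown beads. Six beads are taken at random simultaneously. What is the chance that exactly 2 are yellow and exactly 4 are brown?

10/4807

Unordered draws without replacement: count favorable combinations over C(23,6).
Favorable = C(3,2) · C(12,0) · C(8,4) = 210; total = C(23,6) = 100947.
P = 210/100947 = 10/4807 ≈ 0.0021.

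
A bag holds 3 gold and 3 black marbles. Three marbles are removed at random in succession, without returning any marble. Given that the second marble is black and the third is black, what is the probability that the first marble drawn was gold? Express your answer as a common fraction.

3/4

P(first=gold and the second marble is black and the third is black) = (3/6)·(3/5)·(2/4) = 3/20.
P(E) = Σ over first color = 3/20 + 1/20 = 1/5.
By Bayes, P(first=gold | E) = 3/20 / 1/5 = 3/4 ≈ 0.7500.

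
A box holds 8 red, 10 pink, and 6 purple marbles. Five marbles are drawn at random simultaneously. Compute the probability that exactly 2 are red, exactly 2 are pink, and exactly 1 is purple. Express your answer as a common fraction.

Unordered draws without replacement: count favorable combinations over C(24,5).
Favorable = C(8,2) · C(10,2) · C(6,1) = 7560; total = C(24,5) = 42504.
P = 7560/42504 = 45/253 ≈ 0.1779.

45/253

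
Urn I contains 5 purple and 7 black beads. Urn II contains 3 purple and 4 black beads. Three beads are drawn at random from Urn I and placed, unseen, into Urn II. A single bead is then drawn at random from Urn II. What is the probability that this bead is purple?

Condition on how many of the transferred beads are purple (from Urn I: 5 purple of 12; then Urn II has 10 total).
  0 purple: C(5,0)C(7,3)/C(12,3) = 7/44; then P = 3/10
  1 purple: C(5,1)C(7,2)/C(12,3) = 21/44; then P = 4/10
  2 purple: C(5,2)C(7,1)/C(12,3) = 7/22; then P = 5/10
  3 purple: C(5,3)C(7,0)/C(12,3) = 1/22; then P = 6/10
P(purple from Urn II) = 17/40 ≈ 0.4250.

17/40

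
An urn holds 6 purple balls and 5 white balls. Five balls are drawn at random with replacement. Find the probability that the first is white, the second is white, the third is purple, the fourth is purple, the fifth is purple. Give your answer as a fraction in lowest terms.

Multiply the conditional probability of each draw in order, with replacement (the composition resets each draw).
P = (5/11) · (5/11) · (6/11) · (6/11) · (6/11) = 5400/161051 ≈ 0.0335.

5400/161051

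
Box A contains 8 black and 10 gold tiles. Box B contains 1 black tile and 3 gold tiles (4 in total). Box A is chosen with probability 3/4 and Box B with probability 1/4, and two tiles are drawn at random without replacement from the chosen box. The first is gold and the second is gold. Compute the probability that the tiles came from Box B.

P(E | Box A) = 5/17; P(E | Box B) = 1/2.
P(E) = 3/4·5/17 + 1/4·1/2 = 47/136.
By Bayes' rule, P(Box B | E) = 1/8 / 47/136 = 17/47 ≈ 0.3617.

17/47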